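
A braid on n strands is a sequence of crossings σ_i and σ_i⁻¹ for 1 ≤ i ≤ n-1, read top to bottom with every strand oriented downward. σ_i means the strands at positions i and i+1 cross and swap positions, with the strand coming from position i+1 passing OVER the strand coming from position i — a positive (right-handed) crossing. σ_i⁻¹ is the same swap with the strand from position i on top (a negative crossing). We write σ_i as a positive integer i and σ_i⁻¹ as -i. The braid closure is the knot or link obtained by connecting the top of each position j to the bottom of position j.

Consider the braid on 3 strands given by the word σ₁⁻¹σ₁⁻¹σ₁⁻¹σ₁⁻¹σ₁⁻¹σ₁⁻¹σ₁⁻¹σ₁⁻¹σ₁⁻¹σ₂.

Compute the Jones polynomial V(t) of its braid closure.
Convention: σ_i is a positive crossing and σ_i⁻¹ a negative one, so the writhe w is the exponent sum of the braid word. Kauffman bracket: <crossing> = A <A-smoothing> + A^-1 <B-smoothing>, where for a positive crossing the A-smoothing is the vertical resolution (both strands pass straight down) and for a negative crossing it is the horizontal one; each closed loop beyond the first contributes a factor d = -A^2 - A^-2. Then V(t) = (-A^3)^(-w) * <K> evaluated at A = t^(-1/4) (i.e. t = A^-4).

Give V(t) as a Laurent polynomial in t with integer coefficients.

The presented braid s1^-1 s1^-1 s1^-1 s1^-1 s1^-1 s1^-1 s1^-1 s1^-1 s1^-1 s2 on 3 strands reduces by inverse Markov moves (closure unchanged at each step):
  Destabilize: the word has the form β·s2 where s2 occurs only as the final letter (β ∈ B_2); drop it and the last strand → 2 strands.
Reduced to β = s1^-1 s1^-1 s1^-1 s1^-1 s1^-1 s1^-1 s1^-1 s1^-1 s1^-1 on 2 strands, 9 crossings.
Compute on β:
Braid: s1^-1 s1^-1 s1^-1 s1^-1 s1^-1 s1^-1 s1^-1 s1^-1 s1^-1 on 2 strands, 9 crossings.
Writhe w = (#positive) - (#negative) = 0 - 9 = -9.
State-sum expansion of <K>. There are 2^9 = 512 states.
For each crossing: s=0 is the vertical smoothing, s=1 horizontal. Crossing k contributes A^(sign_k * (1 - 2*s_k)); loop factor d = -A^2 - A^-2.
Tabulate the states by total A-exponent and number of loops L (A-exp: L × count):
  A^9: L=9 ×1
  A^7: L=8 ×9
  A^5: L=7 ×36
  A^3: L=6 ×84
  A^1: L=5 ×126
  A^-1: L=4 ×126
  A^-3: L=3 ×84
  A^-5: L=2 ×36
  A^-7: L=1 ×9
  A^-9: L=2 ×1
Each group contributes A^e * Σ count * d^(L-1):
Powers of d = -A^2 - A^-2: d^2 = A^4 + 2 + A^-4; d^3 = -A^6 - 3*A^2 - 3*A^-2 - A^-6; d^4 = A^8 + 4*A^4 + 6 + 4*A^-4 + A^-8; d^5 = -A^10 - 5*A^6 - 10*A^2 - 10*A^-2 - 5*A^-6 - A^-10; d^6 = A^12 + 6*A^8 + 15*A^4 + 20 + 15*A^-4 + 6*A^-8 + A^-12; d^7 = -A^14 - 7*A^10 - 21*A^6 - 35*A^2 - 35*A^-2 - 21*A^-6 - 7*A^-10 - A^-14; d^8 = A^16 + 8*A^12 + 28*A^8 + 56*A^4 + 70 + 56*A^-4 + 28*A^-8 + 8*A^-12 + A^-16.
  A^9 * (d^8) = A^25 + 8*A^21 + 28*A^17 + 56*A^13 + 70*A^9 + 56*A^5 + 28*A + 8*A^-3 + A^-7
  A^7 * (9*d^7) = -9*A^21 - 63*A^17 - 189*A^13 - 315*A^9 - 315*A^5 - 189*A - 63*A^-3 - 9*A^-7
  A^5 * (36*d^6) = 36*A^17 + 216*A^13 + 540*A^9 + 720*A^5 + 540*A + 216*A^-3 + 36*A^-7
  A^3 * (84*d^5) = -84*A^13 - 420*A^9 - 840*A^5 - 840*A - 420*A^-3 - 84*A^-7
  A^1 * (126*d^4) = 126*A^9 + 504*A^5 + 756*A + 504*A^-3 + 126*A^-7
  A^-1 * (126*d^3) = -126*A^5 - 378*A - 378*A^-3 - 126*A^-7
  A^-3 * (84*d^2) = 84*A + 168*A^-3 + 84*A^-7
  A^-5 * (36*d) = -36*A^-3 - 36*A^-7
  A^-7 * (9) = 9*A^-7
  A^-9 * (d) = -A^-7 - A^-11
Summing the groups: <K> = A^25 - A^21 + A^17 - A^13 + A^9 - A^5 + A - A^-3 - A^-11
Normalise by the writhe: (-A^3)^(-w) = (-A^3)^(9) = -A^27, so f(A) = -A^27 * <K> = -A^52 + A^48 - A^44 + A^40 - A^36 + A^32 - A^28 + A^24 + A^16.
Substitute A = t^(-1/4), i.e. A^e → t^(-e/4): V(t) = t^-4 + t^-6 - t^-7 + t^-8 - t^-9 + t^-10 - t^-11 + t^-12 - t^-13

Answer: t^-4 + t^-6 - t^-7 + t^-8 - t^-9 + t^-10 - t^-11 + t^-12 - t^-13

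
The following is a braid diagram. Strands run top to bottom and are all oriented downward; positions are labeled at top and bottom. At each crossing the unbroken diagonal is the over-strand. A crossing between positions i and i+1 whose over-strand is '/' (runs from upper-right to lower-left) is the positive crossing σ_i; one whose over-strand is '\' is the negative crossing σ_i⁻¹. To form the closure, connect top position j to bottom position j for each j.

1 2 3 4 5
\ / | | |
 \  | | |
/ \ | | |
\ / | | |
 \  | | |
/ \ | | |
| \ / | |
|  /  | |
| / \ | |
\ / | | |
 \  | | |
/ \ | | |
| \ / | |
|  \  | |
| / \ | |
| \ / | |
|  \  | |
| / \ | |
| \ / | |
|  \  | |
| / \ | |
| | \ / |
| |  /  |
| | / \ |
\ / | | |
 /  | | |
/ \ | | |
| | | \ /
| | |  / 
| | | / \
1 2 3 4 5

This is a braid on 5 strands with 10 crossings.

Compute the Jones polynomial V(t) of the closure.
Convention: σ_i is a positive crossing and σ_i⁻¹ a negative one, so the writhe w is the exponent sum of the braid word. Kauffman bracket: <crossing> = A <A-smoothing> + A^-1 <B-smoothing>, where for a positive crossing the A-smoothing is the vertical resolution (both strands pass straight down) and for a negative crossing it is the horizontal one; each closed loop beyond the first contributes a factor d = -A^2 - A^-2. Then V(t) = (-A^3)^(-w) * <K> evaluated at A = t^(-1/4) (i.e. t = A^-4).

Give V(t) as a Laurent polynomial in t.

Reading the diagram top to bottom ('/'-over between positions i,i+1 = s_i, '\'-over = s_i^-1): braid word = s1^-1 s1^-1 s2 s1^-1 s2^-1 s2^-1 s2^-1 s3 s1 s4.
The presented braid s1^-1 s1^-1 s2 s1^-1 s2^-1 s2^-1 s2^-1 s3 s1 s4 on 5 strands reduces by inverse Markov moves (closure unchanged at each step):
  Destabilize: the word has the form β·s4 where s4 occurs only as the final letter (β ∈ B_4); drop it and the last strand → 4 strands.
  Deconjugate: the word is γ·β·γ⁻¹ with γ = s1^-1 (prefix) and γ⁻¹ = s1 (suffix); strip both.
  Destabilize: the word has the form β·s3 where s3 occurs only as the final letter (β ∈ B_3); drop it and the last strand → 3 strands.
Reduced to β = s1^-1 s2 s1^-1 s2^-1 s2^-1 s2^-1 on 3 strands, 6 crossings.
Compute on β:
Braid: s1^-1 s2 s1^-1 s2^-1 s2^-1 s2^-1 on 3 strands, 6 crossings.
Writhe w = (#positive) - (#negative) = 1 - 5 = -4.
Enumerate smoothing states for the bracket polynomial. There are 2^6 = 64 states.
For each crossing: s=0 is the vertical smoothing, s=1 horizontal. Crossing k contributes A^(sign_k * (1 - 2*s_k)); loop factor d = -A^2 - A^-2.
Tabulate the states by total A-exponent and number of loops L (A-exp: L × count):
  A^6: L=4 ×1
  A^4: L=3 ×6
  A^2: L=2 ×12, L=4 ×3
  A^0: L=1 ×9, L=3 ×10, L=5 ×1
  A^-2: L=2 ×12, L=4 ×3
  A^-4: L=1 ×2, L=3 ×4
  A^-6: L=2 ×1
Each group contributes A^e * Σ count * d^(L-1):
Powers of d = -A^2 - A^-2: d^2 = A^4 + 2 + A^-4; d^3 = -A^6 - 3*A^2 - 3*A^-2 - A^-6; d^4 = A^8 + 4*A^4 + 6 + 4*A^-4 + A^-8.
  A^6 * (d^3) = -A^12 - 3*A^8 - 3*A^4 - 1
  A^4 * (6*d^2) = 6*A^8 + 12*A^4 + 6
  A^2 * (12*d + 3*d^3) = -3*A^8 - 21*A^4 - 21 - 3*A^-4
  A^0 * (9 + 10*d^2 + d^4) = A^8 + 14*A^4 + 35 + 14*A^-4 + A^-8
  A^-2 * (12*d + 3*d^3) = -3*A^4 - 21 - 21*A^-4 - 3*A^-8
  A^-4 * (2 + 4*d^2) = 4 + 10*A^-4 + 4*A^-8
  A^-6 * (d) = -A^-4 - A^-8
Summing the groups: <K> = -A^12 + A^8 - A^4 + 2 - A^-4 + A^-8
Normalise by the writhe: (-A^3)^(-w) = (-A^3)^(4) = A^12, so f(A) = A^12 * <K> = -A^24 + A^20 - A^16 + 2*A^12 - A^8 + A^4.
Substitute A = t^(-1/4), i.e. A^e → t^(-e/4): V(t) = t^-1 - t^-2 + 2*t^-3 - t^-4 + t^-5 - t^-6

Answer: t^-1 - t^-2 + 2*t^-3 - t^-4 + t^-5 - t^-6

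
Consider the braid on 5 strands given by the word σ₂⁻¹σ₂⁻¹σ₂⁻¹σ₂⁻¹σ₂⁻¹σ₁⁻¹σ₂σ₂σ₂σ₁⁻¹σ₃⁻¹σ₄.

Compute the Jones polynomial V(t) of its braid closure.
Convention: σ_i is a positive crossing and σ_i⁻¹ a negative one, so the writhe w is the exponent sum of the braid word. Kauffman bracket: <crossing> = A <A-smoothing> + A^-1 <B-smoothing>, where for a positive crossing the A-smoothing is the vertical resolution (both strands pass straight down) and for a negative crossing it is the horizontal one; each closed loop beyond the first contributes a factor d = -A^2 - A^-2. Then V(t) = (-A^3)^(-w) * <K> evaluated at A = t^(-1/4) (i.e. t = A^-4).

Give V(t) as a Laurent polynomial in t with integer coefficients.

The presented braid s2^-1 s2^-1 s2^-1 s2^-1 s2^-1 s1^-1 s2 s2 s2 s1^-1 s3^-1 s4 on 5 strands reduces by inverse Markov moves (closure unchanged at each step):
  Destabilize: the word has the form β·s4 where s4 occurs only as the final letter (β ∈ B_4); drop it and the last strand → 4 strands.
  Destabilize: the word has the form β·s3^-1 where s3^-1 occurs only as the final letter (β ∈ B_3); drop it and the last strand → 3 strands.
Reduced to β = s2^-1 s2^-1 s2^-1 s2^-1 s2^-1 s1^-1 s2 s2 s2 s1^-1 on 3 strands, 10 crossings.
Compute on β:
Braid: s2^-1 s2^-1 s2^-1 s2^-1 s2^-1 s1^-1 s2 s2 s2 s1^-1 on 3 strands, 10 crossings.
Writhe w = (#positive) - (#negative) = 3 - 7 = -4.
Computing the Kauffman bracket via state sum. There are 2^10 = 1024 states.
Each crossing splits two ways (0=vertical, 1=horizontal). The state's weight is A^(#A-smoothings - #B-smoothings) * d^(loops - 1).
Tabulate the states by total A-exponent and number of loops L (A-exp: L × count):
  A^10: L=6 ×1
  A^8: L=5 ×10
  A^6: L=4 ×35, L=6 ×10
  A^4: L=3 ×60, L=5 ×50, L=7 ×10
  A^2: L=2 ×55, L=4 ×100, L=6 ×50, L=8 ×5
  A^0: L=1 ×25, L=3 ×101, L=5 ×100, L=7 ×25, L=9 ×1
  A^-2: L=2 ×55, L=4 ×100, L=6 ×50, L=8 ×5
  A^-4: L=1 ×6, L=3 ×54, L=5 ×50, L=7 ×10
  A^-6: L=2 ×9, L=4 ×26, L=6 ×10
  A^-8: L=3 ×5, L=5 ×5
  A^-10: L=4 ×1
Each group contributes A^e * Σ count * d^(L-1):
Powers of d = -A^2 - A^-2: d^2 = A^4 + 2 + A^-4; d^3 = -A^6 - 3*A^2 - 3*A^-2 - A^-6; d^4 = A^8 + 4*A^4 + 6 + 4*A^-4 + A^-8; d^5 = -A^10 - 5*A^6 - 10*A^2 - 10*A^-2 - 5*A^-6 - A^-10; d^6 = A^12 + 6*A^8 + 15*A^4 + 20 + 15*A^-4 + 6*A^-8 + A^-12; d^7 = -A^14 - 7*A^10 - 21*A^6 - 35*A^2 - 35*A^-2 - 21*A^-6 - 7*A^-10 - A^-14; d^8 = A^16 + 8*A^12 + 28*A^8 + 56*A^4 + 70 + 56*A^-4 + 28*A^-8 + 8*A^-12 + A^-16.
  A^10 * (d^5) = -A^20 - 5*A^16 - 10*A^12 - 10*A^8 - 5*A^4 - 1
  A^8 * (10*d^4) = 10*A^16 + 40*A^12 + 60*A^8 + 40*A^4 + 10
  A^6 * (35*d^3 + 10*d^5) = -10*A^16 - 85*A^12 - 205*A^8 - 205*A^4 - 85 - 10*A^-4
  A^4 * (60*d^2 + 50*d^4 + 10*d^6) = 10*A^16 + 110*A^12 + 410*A^8 + 620*A^4 + 410 + 110*A^-4 + 10*A^-8
  A^2 * (55*d + 100*d^3 + 50*d^5 + 5*d^7) = -5*A^16 - 85*A^12 - 455*A^8 - 1030*A^4 - 1030 - 455*A^-4 - 85*A^-8 - 5*A^-12
  A^0 * (25 + 101*d^2 + 100*d^4 + 25*d^6 + d^8) = A^16 + 33*A^12 + 278*A^8 + 932*A^4 + 1397 + 932*A^-4 + 278*A^-8 + 33*A^-12 + A^-16
  A^-2 * (55*d + 100*d^3 + 50*d^5 + 5*d^7) = -5*A^12 - 85*A^8 - 455*A^4 - 1030 - 1030*A^-4 - 455*A^-8 - 85*A^-12 - 5*A^-16
  A^-4 * (6 + 54*d^2 + 50*d^4 + 10*d^6) = 10*A^8 + 110*A^4 + 404 + 614*A^-4 + 404*A^-8 + 110*A^-12 + 10*A^-16
  A^-6 * (9*d + 26*d^3 + 10*d^5) = -10*A^4 - 76 - 187*A^-4 - 187*A^-8 - 76*A^-12 - 10*A^-16
  A^-8 * (5*d^2 + 5*d^4) = 5 + 25*A^-4 + 40*A^-8 + 25*A^-12 + 5*A^-16
  A^-10 * (d^3) = -A^-4 - 3*A^-8 - 3*A^-12 - A^-16
Summing the groups: <K> = -A^20 + A^16 - 2*A^12 + 3*A^8 - 3*A^4 + 4 - 2*A^-4 + 2*A^-8 - A^-12
Normalise by the writhe: (-A^3)^(-w) = (-A^3)^(4) = A^12, so f(A) = A^12 * <K> = -A^32 + A^28 - 2*A^24 + 3*A^20 - 3*A^16 + 4*A^12 - 2*A^8 + 2*A^4 - 1.
Substitute A = t^(-1/4), i.e. A^e → t^(-e/4): V(t) = -1 + 2*t^-1 - 2*t^-2 + 4*t^-3 - 3*t^-4 + 3*t^-5 - 2*t^-6 + t^-7 - t^-8

Answer: -1 + 2*t^-1 - 2*t^-2 + 4*t^-3 - 3*t^-4 + 3*t^-5 - 2*t^-6 + t^-7 - t^-8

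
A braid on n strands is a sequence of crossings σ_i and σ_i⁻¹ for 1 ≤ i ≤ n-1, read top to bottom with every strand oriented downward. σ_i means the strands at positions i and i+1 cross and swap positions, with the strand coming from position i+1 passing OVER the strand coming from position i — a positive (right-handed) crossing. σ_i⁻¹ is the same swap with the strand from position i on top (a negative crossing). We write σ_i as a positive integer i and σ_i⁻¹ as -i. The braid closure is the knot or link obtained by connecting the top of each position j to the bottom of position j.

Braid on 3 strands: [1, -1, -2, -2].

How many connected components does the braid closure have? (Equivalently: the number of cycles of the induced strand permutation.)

Track the strand permutation on 3 strands, starting from identity.
  step 1: s1 swaps positions 1,2 -> [2 1 3]
  step 2: s1^-1 swaps positions 1,2 -> [1 2 3]
  step 3: s2^-1 swaps positions 2,3 -> [1 3 2]
  step 4: s2^-1 swaps positions 2,3 -> [1 2 3]
Final permutation (position -> original strand): [1 2 3]
Closure components = cycle count of this permutation = 3.

Answer: 3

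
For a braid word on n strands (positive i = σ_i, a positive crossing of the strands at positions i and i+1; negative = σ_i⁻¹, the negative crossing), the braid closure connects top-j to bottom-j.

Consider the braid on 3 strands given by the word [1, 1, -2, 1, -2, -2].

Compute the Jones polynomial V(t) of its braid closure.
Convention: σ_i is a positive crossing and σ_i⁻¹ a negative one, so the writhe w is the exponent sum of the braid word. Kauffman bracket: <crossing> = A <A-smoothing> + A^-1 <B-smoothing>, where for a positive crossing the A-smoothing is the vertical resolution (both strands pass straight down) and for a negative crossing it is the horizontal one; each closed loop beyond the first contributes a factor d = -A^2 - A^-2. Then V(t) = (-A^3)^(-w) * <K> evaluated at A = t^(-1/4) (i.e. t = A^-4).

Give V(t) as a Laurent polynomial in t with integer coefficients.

Braid: s1 s1 s2^-1 s1 s2^-1 s2^-1 on 3 strands, 6 crossings.
Writhe w = (#positive) - (#negative) = 3 - 3 = 0.
State-sum expansion of <K>. There are 2^6 = 64 states.
For each crossing: s=0 is the vertical smoothing, s=1 horizontal. Crossing k contributes A^(sign_k * (1 - 2*s_k)); loop factor d = -A^2 - A^-2.
Tabulate the states by total A-exponent and number of loops L (A-exp: L × count):
  A^6: L=4 ×1
  A^4: L=3 ×6
  A^2: L=2 ×14, L=4 ×1
  A^0: L=1 ×13, L=3 ×7
  A^-2: L=2 ×14, L=4 ×1
  A^-4: L=3 ×6
  A^-6: L=4 ×1
Each group contributes A^e * Σ count * d^(L-1):
Powers of d = -A^2 - A^-2: d^2 = A^4 + 2 + A^-4; d^3 = -A^6 - 3*A^2 - 3*A^-2 - A^-6.
  A^6 * (d^3) = -A^12 - 3*A^8 - 3*A^4 - 1
  A^4 * (6*d^2) = 6*A^8 + 12*A^4 + 6
  A^2 * (14*d + d^3) = -A^8 - 17*A^4 - 17 - A^-4
  A^0 * (13 + 7*d^2) = 7*A^4 + 27 + 7*A^-4
  A^-2 * (14*d + d^3) = -A^4 - 17 - 17*A^-4 - A^-8
  A^-4 * (6*d^2) = 6 + 12*A^-4 + 6*A^-8
  A^-6 * (d^3) = -1 - 3*A^-4 - 3*A^-8 - A^-12
Summing the groups: <K> = -A^12 + 2*A^8 - 2*A^4 + 3 - 2*A^-4 + 2*A^-8 - A^-12
Normalise by the writhe: (-A^3)^(-w) = (-A^3)^(0) = 1, so f(A) = 1 * <K> = -A^12 + 2*A^8 - 2*A^4 + 3 - 2*A^-4 + 2*A^-8 - A^-12.
Substitute A = t^(-1/4), i.e. A^e → t^(-e/4): V(t) = -t^3 + 2*t^2 - 2*t + 3 - 2*t^-1 + 2*t^-2 - t^-3

Answer: -t^3 + 2*t^2 - 2*t + 3 - 2*t^-1 + 2*t^-2 - t^-3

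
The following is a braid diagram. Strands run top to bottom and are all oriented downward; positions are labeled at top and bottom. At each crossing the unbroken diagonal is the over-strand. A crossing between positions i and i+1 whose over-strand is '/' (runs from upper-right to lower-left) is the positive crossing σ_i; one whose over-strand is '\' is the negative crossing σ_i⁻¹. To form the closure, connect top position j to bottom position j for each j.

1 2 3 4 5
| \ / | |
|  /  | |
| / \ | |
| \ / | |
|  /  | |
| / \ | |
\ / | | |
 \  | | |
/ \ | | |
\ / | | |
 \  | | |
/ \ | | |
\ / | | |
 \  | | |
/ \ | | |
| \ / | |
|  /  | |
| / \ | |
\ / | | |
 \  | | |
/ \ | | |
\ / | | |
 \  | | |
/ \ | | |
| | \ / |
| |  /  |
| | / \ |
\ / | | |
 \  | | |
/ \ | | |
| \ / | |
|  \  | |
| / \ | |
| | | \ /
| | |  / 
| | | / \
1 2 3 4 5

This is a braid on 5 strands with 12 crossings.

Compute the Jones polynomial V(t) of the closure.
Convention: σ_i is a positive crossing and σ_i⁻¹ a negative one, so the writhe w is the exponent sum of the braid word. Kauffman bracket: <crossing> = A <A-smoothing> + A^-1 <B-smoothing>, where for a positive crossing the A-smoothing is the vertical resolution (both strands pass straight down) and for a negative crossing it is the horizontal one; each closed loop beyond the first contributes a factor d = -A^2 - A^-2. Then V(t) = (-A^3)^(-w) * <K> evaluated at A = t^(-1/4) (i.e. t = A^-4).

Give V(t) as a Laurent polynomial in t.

Reading the diagram top to bottom ('/'-over between positions i,i+1 = s_i, '\'-over = s_i^-1): braid word = s2 s2 s1^-1 s1^-1 s1^-1 s2 s1^-1 s1^-1 s3 s1^-1 s2^-1 s4.
The presented braid s2 s2 s1^-1 s1^-1 s1^-1 s2 s1^-1 s1^-1 s3 s1^-1 s2^-1 s4 on 5 strands reduces by inverse Markov moves (closure unchanged at each step):
  Destabilize: the word has the form β·s4 where s4 occurs only as the final letter (β ∈ B_4); drop it and the last strand → 4 strands.
  Deconjugate: the word is γ·β·γ⁻¹ with γ = s2 (prefix) and γ⁻¹ = s2^-1 (suffix); strip both.
Reduced to β = s2 s1^-1 s1^-1 s1^-1 s2 s1^-1 s1^-1 s3 s1^-1 on 4 strands, 9 crossings.
Compute on β:
Braid: s2 s1^-1 s1^-1 s1^-1 s2 s1^-1 s1^-1 s3 s1^-1 on 4 strands, 9 crossings.
Writhe w = (#positive) - (#negative) = 3 - 6 = -3.
State-sum expansion of <K>. There are 2^9 = 512 states.
Each crossing splits two ways (0=vertical, 1=horizontal). The state's weight is A^(#A-smoothings - #B-smoothings) * d^(loops - 1).
Tabulate the states by total A-exponent and number of loops L (A-exp: L × count):
  A^9: L=8 ×1
  A^7: L=7 ×9
  A^5: L=6 ×36
  A^3: L=5 ×84
  A^1: L=4 ×126
  A^-1: L=3 ×124, L=5 ×2
  A^-3: L=2 ×75, L=4 ×9
  A^-5: L=1 ×21, L=3 ×15
  A^-7: L=2 ×8, L=4 ×1
  A^-9: L=3 ×1
Each group contributes A^e * Σ count * d^(L-1):
Powers of d = -A^2 - A^-2: d^2 = A^4 + 2 + A^-4; d^3 = -A^6 - 3*A^2 - 3*A^-2 - A^-6; d^4 = A^8 + 4*A^4 + 6 + 4*A^-4 + A^-8; d^5 = -A^10 - 5*A^6 - 10*A^2 - 10*A^-2 - 5*A^-6 - A^-10; d^6 = A^12 + 6*A^8 + 15*A^4 + 20 + 15*A^-4 + 6*A^-8 + A^-12; d^7 = -A^14 - 7*A^10 - 21*A^6 - 35*A^2 - 35*A^-2 - 21*A^-6 - 7*A^-10 - A^-14.
  A^9 * (d^7) = -A^23 - 7*A^19 - 21*A^15 - 35*A^11 - 35*A^7 - 21*A^3 - 7*A^-1 - A^-5
  A^7 * (9*d^6) = 9*A^19 + 54*A^15 + 135*A^11 + 180*A^7 + 135*A^3 + 54*A^-1 + 9*A^-5
  A^5 * (36*d^5) = -36*A^15 - 180*A^11 - 360*A^7 - 360*A^3 - 180*A^-1 - 36*A^-5
  A^3 * (84*d^4) = 84*A^11 + 336*A^7 + 504*A^3 + 336*A^-1 + 84*A^-5
  A^1 * (126*d^3) = -126*A^7 - 378*A^3 - 378*A^-1 - 126*A^-5
  A^-1 * (124*d^2 + 2*d^4) = 2*A^7 + 132*A^3 + 260*A^-1 + 132*A^-5 + 2*A^-9
  A^-3 * (75*d + 9*d^3) = -9*A^3 - 102*A^-1 - 102*A^-5 - 9*A^-9
  A^-5 * (21 + 15*d^2) = 15*A^-1 + 51*A^-5 + 15*A^-9
  A^-7 * (8*d + d^3) = -A^-1 - 11*A^-5 - 11*A^-9 - A^-13
  A^-9 * (d^2) = A^-5 + 2*A^-9 + A^-13
Summing the groups: <K> = -A^23 + 2*A^19 - 3*A^15 + 4*A^11 - 3*A^7 + 3*A^3 - 3*A^-1 + A^-5 - A^-9
Normalise by the writhe: (-A^3)^(-w) = (-A^3)^(3) = -A^9, so f(A) = -A^9 * <K> = A^32 - 2*A^28 + 3*A^24 - 4*A^20 + 3*A^16 - 3*A^12 + 3*A^8 - A^4 + 1.
Substitute A = t^(-1/4), i.e. A^e → t^(-e/4): V(t) = 1 - t^-1 + 3*t^-2 - 3*t^-3 + 3*t^-4 - 4*t^-5 + 3*t^-6 - 2*t^-7 + t^-8

Answer: 1 - t^-1 + 3*t^-2 - 3*t^-3 + 3*t^-4 - 4*t^-5 + 3*t^-6 - 2*t^-7 + t^-8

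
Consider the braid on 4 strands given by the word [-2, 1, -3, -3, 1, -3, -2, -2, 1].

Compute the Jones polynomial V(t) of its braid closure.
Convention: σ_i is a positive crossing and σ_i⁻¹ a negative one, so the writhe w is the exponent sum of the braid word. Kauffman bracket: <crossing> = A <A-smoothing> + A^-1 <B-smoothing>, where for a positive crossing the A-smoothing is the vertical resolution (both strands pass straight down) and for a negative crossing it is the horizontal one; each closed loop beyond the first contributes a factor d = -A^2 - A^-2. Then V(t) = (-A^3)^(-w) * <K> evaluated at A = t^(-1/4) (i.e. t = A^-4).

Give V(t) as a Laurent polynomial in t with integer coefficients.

-t^2 + 2*t - 3 + 6*t^-1 - 6*t^-2 + 7*t^-3 - 6*t^-4 + 4*t^-5 - 3*t^-6 + t^-7

Derivation:
Braid: s2^-1 s1 s3^-1 s3^-1 s1 s3^-1 s2^-1 s2^-1 s1 on 4 strands, 9 crossings.
Writhe w = (#positive) - (#negative) = 3 - 6 = -3.
State-sum expansion of <K>. There are 2^9 = 512 states.
Each crossing splits two ways (0=vertical, 1=horizontal). The state's weight is A^(#A-smoothings - #B-smoothings) * d^(loops - 1).
Tabulate the states by total A-exponent and number of loops L (A-exp: L × count):
  A^9: L=6 ×1
  A^7: L=5 ×9
  A^5: L=4 ×35, L=6 ×1
  A^3: L=3 ×73, L=5 ×11
  A^1: L=2 ×81, L=4 ×44, L=6 ×1
  A^-1: L=1 ×39, L=3 ×77, L=5 ×10
  A^-3: L=2 ×55, L=4 ×28, L=6 ×1
  A^-5: L=3 ×32, L=5 ×4
  A^-7: L=4 ×9
  A^-9: L=5 ×1
Each group contributes A^e * Σ count * d^(L-1):
Powers of d = -A^2 - A^-2: d^2 = A^4 + 2 + A^-4; d^3 = -A^6 - 3*A^2 - 3*A^-2 - A^-6; d^4 = A^8 + 4*A^4 + 6 + 4*A^-4 + A^-8; d^5 = -A^10 - 5*A^6 - 10*A^2 - 10*A^-2 - 5*A^-6 - A^-10.
  A^9 * (d^5) = -A^19 - 5*A^15 - 10*A^11 - 10*A^7 - 5*A^3 - A^-1
  A^7 * (9*d^4) = 9*A^15 + 36*A^11 + 54*A^7 + 36*A^3 + 9*A^-1
  A^5 * (35*d^3 + d^5) = -A^15 - 40*A^11 - 115*A^7 - 115*A^3 - 40*A^-1 - A^-5
  A^3 * (73*d^2 + 11*d^4) = 11*A^11 + 117*A^7 + 212*A^3 + 117*A^-1 + 11*A^-5
  A^1 * (81*d + 44*d^3 + d^5) = -A^11 - 49*A^7 - 223*A^3 - 223*A^-1 - 49*A^-5 - A^-9
  A^-1 * (39 + 77*d^2 + 10*d^4) = 10*A^7 + 117*A^3 + 253*A^-1 + 117*A^-5 + 10*A^-9
  A^-3 * (55*d + 28*d^3 + d^5) = -A^7 - 33*A^3 - 149*A^-1 - 149*A^-5 - 33*A^-9 - A^-13
  A^-5 * (32*d^2 + 4*d^4) = 4*A^3 + 48*A^-1 + 88*A^-5 + 48*A^-9 + 4*A^-13
  A^-7 * (9*d^3) = -9*A^-1 - 27*A^-5 - 27*A^-9 - 9*A^-13
  A^-9 * (d^4) = A^-1 + 4*A^-5 + 6*A^-9 + 4*A^-13 + A^-17
Summing the groups: <K> = -A^19 + 3*A^15 - 4*A^11 + 6*A^7 - 7*A^3 + 6*A^-1 - 6*A^-5 + 3*A^-9 - 2*A^-13 + A^-17
Normalise by the writhe: (-A^3)^(-w) = (-A^3)^(3) = -A^9, so f(A) = -A^9 * <K> = A^28 - 3*A^24 + 4*A^20 - 6*A^16 + 7*A^12 - 6*A^8 + 6*A^4 - 3 + 2*A^-4 - A^-8.
Substitute A = t^(-1/4), i.e. A^e → t^(-e/4): V(t) = -t^2 + 2*t - 3 + 6*t^-1 - 6*t^-2 + 7*t^-3 - 6*t^-4 + 4*t^-5 - 3*t^-6 + t^-7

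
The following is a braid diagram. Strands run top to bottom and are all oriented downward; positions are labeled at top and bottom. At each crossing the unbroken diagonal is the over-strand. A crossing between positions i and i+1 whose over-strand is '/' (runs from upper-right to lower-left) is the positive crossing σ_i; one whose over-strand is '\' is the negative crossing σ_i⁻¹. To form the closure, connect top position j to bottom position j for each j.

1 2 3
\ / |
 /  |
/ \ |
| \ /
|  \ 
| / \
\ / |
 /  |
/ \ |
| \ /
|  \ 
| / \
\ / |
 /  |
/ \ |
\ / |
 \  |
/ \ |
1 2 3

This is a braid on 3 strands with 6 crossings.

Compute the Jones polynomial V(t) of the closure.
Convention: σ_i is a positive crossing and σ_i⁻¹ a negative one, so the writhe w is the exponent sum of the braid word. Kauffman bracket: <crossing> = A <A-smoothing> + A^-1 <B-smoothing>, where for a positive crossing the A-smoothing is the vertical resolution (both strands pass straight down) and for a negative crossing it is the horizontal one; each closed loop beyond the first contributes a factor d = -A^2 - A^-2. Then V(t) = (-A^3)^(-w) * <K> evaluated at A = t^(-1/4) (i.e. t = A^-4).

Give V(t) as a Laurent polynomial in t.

t^2 - t + 1 - t^-1 + t^-2

Derivation:
Reading the diagram top to bottom ('/'-over between positions i,i+1 = s_i, '\'-over = s_i^-1): braid word = s1 s2^-1 s1 s2^-1 s1 s1^-1.
The presented braid s1 s2^-1 s1 s2^-1 s1 s1^-1 on 3 strands reduces by inverse Markov moves (closure unchanged at each step):
  Deconjugate: the word is γ·β·γ⁻¹ with γ = s1 (prefix) and γ⁻¹ = s1^-1 (suffix); strip both.
Reduced to β = s2^-1 s1 s2^-1 s1 on 3 strands, 4 crossings.
Compute on β:
Braid: s2^-1 s1 s2^-1 s1 on 3 strands, 4 crossings.
Writhe w = (#positive) - (#negative) = 2 - 2 = 0.
State-sum expansion of <K>. There are 2^4 = 16 states.
Smooth each crossing (0=||, 1=⌣⌢); contribution A^(Σ sign_k(1-2s_k)) * d^(L-1).
  state 0000: A-exp=+0, loops=3, term = A^0 * d^2
  state 0001: A-exp=-2, loops=2, term = A^-2 * d^1
  state 0010: A-exp=+2, loops=2, term = A^2 * d^1
  state 0011: A-exp=+0, loops=1, term = A^0 * d^0
  state 0100: A-exp=-2, loops=2, term = A^-2 * d^1
  state 0101: A-exp=-4, loops=3, term = A^-4 * d^2
  state 0110: A-exp=+0, loops=1, term = A^0 * d^0
  state 0111: A-exp=-2, loops=2, term = A^-2 * d^1
  state 1000: A-exp=+2, loops=2, term = A^2 * d^1
  state 1001: A-exp=+0, loops=1, term = A^0 * d^0
  state 1010: A-exp=+4, loops=3, term = A^4 * d^2
  state 1011: A-exp=+2, loops=2, term = A^2 * d^1
  state 1100: A-exp=+0, loops=1, term = A^0 * d^0
  state 1101: A-exp=-2, loops=2, term = A^-2 * d^1
  state 1110: A-exp=+2, loops=2, term = A^2 * d^1
  state 1111: A-exp=+0, loops=1, term = A^0 * d^0
Collect the terms by A-exponent (count of states per loop number):
Powers of d = -A^2 - A^-2: d^2 = A^4 + 2 + A^-4.
  A^4 * (d^2) = A^8 + 2*A^4 + 1
  A^2 * (4*d) = -4*A^4 - 4
  A^0 * (5 + d^2) = A^4 + 7 + A^-4
  A^-2 * (4*d) = -4 - 4*A^-4
  A^-4 * (d^2) = 1 + 2*A^-4 + A^-8
Summing the groups: <K> = A^8 - A^4 + 1 - A^-4 + A^-8
Normalise by the writhe: (-A^3)^(-w) = (-A^3)^(0) = 1, so f(A) = 1 * <K> = A^8 - A^4 + 1 - A^-4 + A^-8.
Substitute A = t^(-1/4), i.e. A^e → t^(-e/4): V(t) = t^2 - t + 1 - t^-1 + t^-2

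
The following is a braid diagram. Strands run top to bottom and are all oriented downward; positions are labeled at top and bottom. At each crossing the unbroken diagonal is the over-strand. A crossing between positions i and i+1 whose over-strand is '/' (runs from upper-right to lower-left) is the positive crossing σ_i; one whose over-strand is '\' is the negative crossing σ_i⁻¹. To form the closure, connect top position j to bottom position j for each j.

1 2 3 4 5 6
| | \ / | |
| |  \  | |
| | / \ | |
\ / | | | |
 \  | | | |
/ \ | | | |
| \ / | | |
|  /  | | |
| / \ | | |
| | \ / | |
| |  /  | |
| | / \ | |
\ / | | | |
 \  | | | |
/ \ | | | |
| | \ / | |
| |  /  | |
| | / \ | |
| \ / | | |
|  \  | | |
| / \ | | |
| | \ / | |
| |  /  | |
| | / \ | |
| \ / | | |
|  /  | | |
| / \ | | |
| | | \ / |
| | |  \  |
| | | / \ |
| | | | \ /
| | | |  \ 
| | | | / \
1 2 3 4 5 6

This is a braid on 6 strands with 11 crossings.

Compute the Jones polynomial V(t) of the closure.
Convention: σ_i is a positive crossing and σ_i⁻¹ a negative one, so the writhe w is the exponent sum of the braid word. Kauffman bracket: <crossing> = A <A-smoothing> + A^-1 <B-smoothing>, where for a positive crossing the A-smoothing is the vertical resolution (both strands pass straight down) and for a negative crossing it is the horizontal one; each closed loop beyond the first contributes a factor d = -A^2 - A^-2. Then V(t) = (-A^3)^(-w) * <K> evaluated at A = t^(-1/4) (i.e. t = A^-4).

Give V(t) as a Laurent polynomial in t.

Reading the diagram top to bottom ('/'-over between positions i,i+1 = s_i, '\'-over = s_i^-1): braid word = s3^-1 s1^-1 s2 s3 s1^-1 s3 s2^-1 s3 s2 s4^-1 s5^-1.
The presented braid s3^-1 s1^-1 s2 s3 s1^-1 s3 s2^-1 s3 s2 s4^-1 s5^-1 on 6 strands reduces by inverse Markov moves (closure unchanged at each step):
  Destabilize: the word has the form β·s5^-1 where s5^-1 occurs only as the final letter (β ∈ B_5); drop it and the last strand → 5 strands.
  Destabilize: the word has the form β·s4^-1 where s4^-1 occurs only as the final letter (β ∈ B_4); drop it and the last strand → 4 strands.
Reduced to β = s3^-1 s1^-1 s2 s3 s1^-1 s3 s2^-1 s3 s2 on 4 strands, 9 crossings.
Compute on β:
Braid: s3^-1 s1^-1 s2 s3 s1^-1 s3 s2^-1 s3 s2 on 4 strands, 9 crossings.
Writhe w = (#positive) - (#negative) = 5 - 4 = 1.
Computing the Kauffman bracket via state sum. There are 2^9 = 512 states.
Each crossing splits two ways (0=vertical, 1=horizontal). The state's weight is A^(#A-smoothings - #B-smoothings) * d^(loops - 1).
Tabulate the states by total A-exponent and number of loops L (A-exp: L × count):
  A^9: L=2 ×1
  A^7: L=1 ×3, L=3 ×6
  A^5: L=2 ×26, L=4 ×10
  A^3: L=1 ×21, L=3 ×58, L=5 ×5
  A^1: L=2 ×86, L=4 ×39, L=6 ×1
  A^-1: L=1 ×35, L=3 ×80, L=5 ×11
  A^-3: L=2 ×53, L=4 ×30, L=6 ×1
  A^-5: L=3 ×32, L=5 ×4
  A^-7: L=4 ×9
  A^-9: L=5 ×1
Each group contributes A^e * Σ count * d^(L-1):
Powers of d = -A^2 - A^-2: d^2 = A^4 + 2 + A^-4; d^3 = -A^6 - 3*A^2 - 3*A^-2 - A^-6; d^4 = A^8 + 4*A^4 + 6 + 4*A^-4 + A^-8; d^5 = -A^10 - 5*A^6 - 10*A^2 - 10*A^-2 - 5*A^-6 - A^-10.
  A^9 * (d) = -A^11 - A^7
  A^7 * (3 + 6*d^2) = 6*A^11 + 15*A^7 + 6*A^3
  A^5 * (26*d + 10*d^3) = -10*A^11 - 56*A^7 - 56*A^3 - 10*A^-1
  A^3 * (21 + 58*d^2 + 5*d^4) = 5*A^11 + 78*A^7 + 167*A^3 + 78*A^-1 + 5*A^-5
  A^1 * (86*d + 39*d^3 + d^5) = -A^11 - 44*A^7 - 213*A^3 - 213*A^-1 - 44*A^-5 - A^-9
  A^-1 * (35 + 80*d^2 + 11*d^4) = 11*A^7 + 124*A^3 + 261*A^-1 + 124*A^-5 + 11*A^-9
  A^-3 * (53*d + 30*d^3 + d^5) = -A^7 - 35*A^3 - 153*A^-1 - 153*A^-5 - 35*A^-9 - A^-13
  A^-5 * (32*d^2 + 4*d^4) = 4*A^3 + 48*A^-1 + 88*A^-5 + 48*A^-9 + 4*A^-13
  A^-7 * (9*d^3) = -9*A^-1 - 27*A^-5 - 27*A^-9 - 9*A^-13
  A^-9 * (d^4) = A^-1 + 4*A^-5 + 6*A^-9 + 4*A^-13 + A^-17
Summing the groups: <K> = -A^11 + 2*A^7 - 3*A^3 + 3*A^-1 - 3*A^-5 + 2*A^-9 - 2*A^-13 + A^-17
Normalise by the writhe: (-A^3)^(-w) = (-A^3)^(-1) = -A^-3, so f(A) = -A^-3 * <K> = A^8 - 2*A^4 + 3 - 3*A^-4 + 3*A^-8 - 2*A^-12 + 2*A^-16 - A^-20.
Substitute A = t^(-1/4), i.e. A^e → t^(-e/4): V(t) = -t^5 + 2*t^4 - 2*t^3 + 3*t^2 - 3*t + 3 - 2*t^-1 + t^-2

Answer: -t^5 + 2*t^4 - 2*t^3 + 3*t^2 - 3*t + 3 - 2*t^-1 + t^-2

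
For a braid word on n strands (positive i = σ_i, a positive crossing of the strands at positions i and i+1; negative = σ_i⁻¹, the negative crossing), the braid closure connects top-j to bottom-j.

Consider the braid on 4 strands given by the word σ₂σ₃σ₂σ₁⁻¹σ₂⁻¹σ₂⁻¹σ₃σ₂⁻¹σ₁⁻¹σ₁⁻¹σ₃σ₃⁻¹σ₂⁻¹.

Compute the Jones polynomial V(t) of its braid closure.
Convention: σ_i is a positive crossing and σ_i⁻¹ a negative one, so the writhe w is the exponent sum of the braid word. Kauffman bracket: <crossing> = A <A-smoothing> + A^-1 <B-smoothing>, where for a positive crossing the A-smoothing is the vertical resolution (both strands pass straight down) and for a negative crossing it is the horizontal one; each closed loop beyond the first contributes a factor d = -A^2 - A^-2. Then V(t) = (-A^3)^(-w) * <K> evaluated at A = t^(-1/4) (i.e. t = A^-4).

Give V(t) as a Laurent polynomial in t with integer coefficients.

t - 2 + 4*t^-1 - 5*t^-2 + 6*t^-3 - 5*t^-4 + 4*t^-5 - 3*t^-6 + t^-7

Derivation:
The presented braid s2 s3 s2 s1^-1 s2^-1 s2^-1 s3 s2^-1 s1^-1 s1^-1 s3 s3^-1 s2^-1 on 4 strands reduces by inverse Markov moves (closure unchanged at each step):
  Deconjugate: the word is γ·β·γ⁻¹ with γ = s2 s3 (prefix) and γ⁻¹ = s3^-1 s2^-1 (suffix); strip both.
Reduced to β = s2 s1^-1 s2^-1 s2^-1 s3 s2^-1 s1^-1 s1^-1 s3 on 4 strands, 9 crossings.
Compute on β:
Braid: s2 s1^-1 s2^-1 s2^-1 s3 s2^-1 s1^-1 s1^-1 s3 on 4 strands, 9 crossings.
Writhe w = (#positive) - (#negative) = 3 - 6 = -3.
Computing the Kauffman bracket via state sum. There are 2^9 = 512 states.
Smooth each crossing (0=||, 1=⌣⌢); contribution A^(Σ sign_k(1-2s_k)) * d^(L-1).
Tabulate the states by total A-exponent and number of loops L (A-exp: L × count):
  A^9: L=6 ×1
  A^7: L=5 ×9
  A^5: L=4 ×35, L=6 ×1
  A^3: L=3 ×73, L=5 ×11
  A^1: L=2 ×82, L=4 ×43, L=6 ×1
  A^-1: L=1 ×40, L=3 ×79, L=5 ×7
  A^-3: L=2 ×63, L=4 ×21
  A^-5: L=1 ×9, L=3 ×26, L=5 ×1
  A^-7: L=2 ×6, L=4 ×3
  A^-9: L=3 ×1
Each group contributes A^e * Σ count * d^(L-1):
Powers of d = -A^2 - A^-2: d^2 = A^4 + 2 + A^-4; d^3 = -A^6 - 3*A^2 - 3*A^-2 - A^-6; d^4 = A^8 + 4*A^4 + 6 + 4*A^-4 + A^-8; d^5 = -A^10 - 5*A^6 - 10*A^2 - 10*A^-2 - 5*A^-6 - A^-10.
  A^9 * (d^5) = -A^19 - 5*A^15 - 10*A^11 - 10*A^7 - 5*A^3 - A^-1
  A^7 * (9*d^4) = 9*A^15 + 36*A^11 + 54*A^7 + 36*A^3 + 9*A^-1
  A^5 * (35*d^3 + d^5) = -A^15 - 40*A^11 - 115*A^7 - 115*A^3 - 40*A^-1 - A^-5
  A^3 * (73*d^2 + 11*d^4) = 11*A^11 + 117*A^7 + 212*A^3 + 117*A^-1 + 11*A^-5
  A^1 * (82*d + 43*d^3 + d^5) = -A^11 - 48*A^7 - 221*A^3 - 221*A^-1 - 48*A^-5 - A^-9
  A^-1 * (40 + 79*d^2 + 7*d^4) = 7*A^7 + 107*A^3 + 240*A^-1 + 107*A^-5 + 7*A^-9
  A^-3 * (63*d + 21*d^3) = -21*A^3 - 126*A^-1 - 126*A^-5 - 21*A^-9
  A^-5 * (9 + 26*d^2 + d^4) = A^3 + 30*A^-1 + 67*A^-5 + 30*A^-9 + A^-13
  A^-7 * (6*d + 3*d^3) = -3*A^-1 - 15*A^-5 - 15*A^-9 - 3*A^-13
  A^-9 * (d^2) = A^-5 + 2*A^-9 + A^-13
Summing the groups: <K> = -A^19 + 3*A^15 - 4*A^11 + 5*A^7 - 6*A^3 + 5*A^-1 - 4*A^-5 + 2*A^-9 - A^-13
Normalise by the writhe: (-A^3)^(-w) = (-A^3)^(3) = -A^9, so f(A) = -A^9 * <K> = A^28 - 3*A^24 + 4*A^20 - 5*A^16 + 6*A^12 - 5*A^8 + 4*A^4 - 2 + A^-4.
Substitute A = t^(-1/4), i.e. A^e → t^(-e/4): V(t) = t - 2 + 4*t^-1 - 5*t^-2 + 6*t^-3 - 5*t^-4 + 4*t^-5 - 3*t^-6 + t^-7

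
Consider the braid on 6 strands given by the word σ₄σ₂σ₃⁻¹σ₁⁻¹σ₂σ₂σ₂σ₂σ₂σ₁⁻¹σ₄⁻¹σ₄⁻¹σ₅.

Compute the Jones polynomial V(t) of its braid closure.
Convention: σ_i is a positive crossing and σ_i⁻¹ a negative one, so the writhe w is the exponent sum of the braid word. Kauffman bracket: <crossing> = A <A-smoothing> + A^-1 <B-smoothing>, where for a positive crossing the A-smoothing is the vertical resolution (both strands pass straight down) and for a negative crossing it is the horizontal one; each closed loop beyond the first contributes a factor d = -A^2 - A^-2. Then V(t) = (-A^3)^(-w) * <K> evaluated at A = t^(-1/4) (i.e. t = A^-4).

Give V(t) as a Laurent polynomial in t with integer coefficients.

The presented braid s4 s2 s3^-1 s1^-1 s2 s2 s2 s2 s2 s1^-1 s4^-1 s4^-1 s5 on 6 strands reduces by inverse Markov moves (closure unchanged at each step):
  Destabilize: the word has the form β·s5 where s5 occurs only as the final letter (β ∈ B_5); drop it and the last strand → 5 strands.
  Deconjugate: the word is γ·β·γ⁻¹ with γ = s4 (prefix) and γ⁻¹ = s4^-1 (suffix); strip both.
  Destabilize: the word has the form β·s4^-1 where s4^-1 occurs only as the final letter (β ∈ B_4); drop it and the last strand → 4 strands.
Reduced to β = s2 s3^-1 s1^-1 s2 s2 s2 s2 s2 s1^-1 on 4 strands, 9 crossings.
Compute on β:
Braid: s2 s3^-1 s1^-1 s2 s2 s2 s2 s2 s1^-1 on 4 strands, 9 crossings.
Writhe w = (#positive) - (#negative) = 6 - 3 = 3.
Enumerate smoothing states for the bracket polynomial. There are 2^9 = 512 states.
Each crossing splits two ways (0=vertical, 1=horizontal). The state's weight is A^(#A-smoothings - #B-smoothings) * d^(loops - 1).
Tabulate the states by total A-exponent and number of loops L (A-exp: L × count):
  A^9: L=3 ×1
  A^7: L=2 ×8, L=4 ×1
  A^5: L=1 ×17, L=3 ×19
  A^3: L=2 ×63, L=4 ×21
  A^1: L=3 ×111, L=5 ×15
  A^-1: L=4 ×120, L=6 ×6
  A^-3: L=5 ×83, L=7 ×1
  A^-5: L=6 ×36
  A^-7: L=7 ×9
  A^-9: L=8 ×1
Each group contributes A^e * Σ count * d^(L-1):
Powers of d = -A^2 - A^-2: d^2 = A^4 + 2 + A^-4; d^3 = -A^6 - 3*A^2 - 3*A^-2 - A^-6; d^4 = A^8 + 4*A^4 + 6 + 4*A^-4 + A^-8; d^5 = -A^10 - 5*A^6 - 10*A^2 - 10*A^-2 - 5*A^-6 - A^-10; d^6 = A^12 + 6*A^8 + 15*A^4 + 20 + 15*A^-4 + 6*A^-8 + A^-12; d^7 = -A^14 - 7*A^10 - 21*A^6 - 35*A^2 - 35*A^-2 - 21*A^-6 - 7*A^-10 - A^-14.
  A^9 * (d^2) = A^13 + 2*A^9 + A^5
  A^7 * (8*d + d^3) = -A^13 - 11*A^9 - 11*A^5 - A
  A^5 * (17 + 19*d^2) = 19*A^9 + 55*A^5 + 19*A
  A^3 * (63*d + 21*d^3) = -21*A^9 - 126*A^5 - 126*A - 21*A^-3
  A^1 * (111*d^2 + 15*d^4) = 15*A^9 + 171*A^5 + 312*A + 171*A^-3 + 15*A^-7
  A^-1 * (120*d^3 + 6*d^5) = -6*A^9 - 150*A^5 - 420*A - 420*A^-3 - 150*A^-7 - 6*A^-11
  A^-3 * (83*d^4 + d^6) = A^9 + 89*A^5 + 347*A + 518*A^-3 + 347*A^-7 + 89*A^-11 + A^-15
  A^-5 * (36*d^5) = -36*A^5 - 180*A - 360*A^-3 - 360*A^-7 - 180*A^-11 - 36*A^-15
  A^-7 * (9*d^6) = 9*A^5 + 54*A + 135*A^-3 + 180*A^-7 + 135*A^-11 + 54*A^-15 + 9*A^-19
  A^-9 * (d^7) = -A^5 - 7*A - 21*A^-3 - 35*A^-7 - 35*A^-11 - 21*A^-15 - 7*A^-19 - A^-23
Summing the groups: <K> = -A^9 + A^5 - 2*A + 2*A^-3 - 3*A^-7 + 3*A^-11 - 2*A^-15 + 2*A^-19 - A^-23
Normalise by the writhe: (-A^3)^(-w) = (-A^3)^(-3) = -A^-9, so f(A) = -A^-9 * <K> = 1 - A^-4 + 2*A^-8 - 2*A^-12 + 3*A^-16 - 3*A^-20 + 2*A^-24 - 2*A^-28 + A^-32.
Substitute A = t^(-1/4), i.e. A^e → t^(-e/4): V(t) = t^8 - 2*t^7 + 2*t^6 - 3*t^5 + 3*t^4 - 2*t^3 + 2*t^2 - t + 1

Answer: t^8 - 2*t^7 + 2*t^6 - 3*t^5 + 3*t^4 - 2*t^3 + 2*t^2 - t + 1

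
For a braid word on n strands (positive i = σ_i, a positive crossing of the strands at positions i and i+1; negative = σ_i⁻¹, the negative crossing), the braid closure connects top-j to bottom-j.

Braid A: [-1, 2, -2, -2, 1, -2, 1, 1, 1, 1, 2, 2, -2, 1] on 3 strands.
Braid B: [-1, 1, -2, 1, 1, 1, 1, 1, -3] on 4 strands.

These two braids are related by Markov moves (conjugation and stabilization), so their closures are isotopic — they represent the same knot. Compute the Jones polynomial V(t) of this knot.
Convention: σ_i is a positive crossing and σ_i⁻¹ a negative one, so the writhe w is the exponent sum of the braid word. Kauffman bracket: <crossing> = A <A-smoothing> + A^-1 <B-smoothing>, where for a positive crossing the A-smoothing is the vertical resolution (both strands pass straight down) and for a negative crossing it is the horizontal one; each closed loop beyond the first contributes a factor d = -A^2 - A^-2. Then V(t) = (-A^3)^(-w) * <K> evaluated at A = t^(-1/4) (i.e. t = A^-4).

-t^7 + t^6 - t^5 + t^4 + t^2

Derivation:
Markov-equivalent braids have isotopic closures, hence identical knot invariants. Strip the Markov moves from each word to reach a common short braid β, then compute V(t) once on β.
Braid A: s1^-1 s2 s2^-1 s2^-1 s1 s2^-1 s1 s1 s1 s1 s2 s2 s2^-1 s1 on 3 strands reduces by inverse Markov moves (closure unchanged at each step):
  Deconjugate: the word is γ·β·γ⁻¹ with γ = s1^-1 s2 (prefix) and γ⁻¹ = s2^-1 s1 (suffix); strip both.
  Deconjugate: the word is γ·β·γ⁻¹ with γ = s2^-1 s2^-1 (prefix) and γ⁻¹ = s2 s2 (suffix); strip both.
Reduced to β = s1 s2^-1 s1 s1 s1 s1 on 3 strands, 6 crossings.
Braid B: s1^-1 s1 s2^-1 s1 s1 s1 s1 s1 s3^-1 on 4 strands reduces by inverse Markov moves (closure unchanged at each step):
  Destabilize: the word has the form β·s3^-1 where s3^-1 occurs only as the final letter (β ∈ B_3); drop it and the last strand → 3 strands.
  Deconjugate: the word is γ·β·γ⁻¹ with γ = s1^-1 (prefix) and γ⁻¹ = s1 (suffix); strip both.
Reduced to β = s1 s2^-1 s1 s1 s1 s1 on 3 strands, 6 crossings.
Both give the same β = s1 s2^-1 s1 s1 s1 s1 on 3 strands, so one state sum suffices:
Braid: s1 s2^-1 s1 s1 s1 s1 on 3 strands, 6 crossings.
Writhe w = (#positive) - (#negative) = 5 - 1 = 4.
Enumerate smoothing states for the bracket polynomial. There are 2^6 = 64 states.
Each crossing splits two ways (0=vertical, 1=horizontal). The state's weight is A^(#A-smoothings - #B-smoothings) * d^(loops - 1).
Tabulate the states by total A-exponent and number of loops L (A-exp: L × count):
  A^6: L=2 ×1
  A^4: L=1 ×5, L=3 ×1
  A^2: L=2 ×15
  A^0: L=3 ×20
  A^-2: L=4 ×15
  A^-4: L=5 ×6
  A^-6: L=6 ×1
Each group contributes A^e * Σ count * d^(L-1):
Powers of d = -A^2 - A^-2: d^2 = A^4 + 2 + A^-4; d^3 = -A^6 - 3*A^2 - 3*A^-2 - A^-6; d^4 = A^8 + 4*A^4 + 6 + 4*A^-4 + A^-8; d^5 = -A^10 - 5*A^6 - 10*A^2 - 10*A^-2 - 5*A^-6 - A^-10.
  A^6 * (d) = -A^8 - A^4
  A^4 * (5 + d^2) = A^8 + 7*A^4 + 1
  A^2 * (15*d) = -15*A^4 - 15
  A^0 * (20*d^2) = 20*A^4 + 40 + 20*A^-4
  A^-2 * (15*d^3) = -15*A^4 - 45 - 45*A^-4 - 15*A^-8
  A^-4 * (6*d^4) = 6*A^4 + 24 + 36*A^-4 + 24*A^-8 + 6*A^-12
  A^-6 * (d^5) = -A^4 - 5 - 10*A^-4 - 10*A^-8 - 5*A^-12 - A^-16
Summing the groups: <K> = A^4 + A^-4 - A^-8 + A^-12 - A^-16
Normalise by the writhe: (-A^3)^(-w) = (-A^3)^(-4) = A^-12, so f(A) = A^-12 * <K> = A^-8 + A^-16 - A^-20 + A^-24 - A^-28.
Substitute A = t^(-1/4), i.e. A^e → t^(-e/4): V(t) = -t^7 + t^6 - t^5 + t^4 + t^2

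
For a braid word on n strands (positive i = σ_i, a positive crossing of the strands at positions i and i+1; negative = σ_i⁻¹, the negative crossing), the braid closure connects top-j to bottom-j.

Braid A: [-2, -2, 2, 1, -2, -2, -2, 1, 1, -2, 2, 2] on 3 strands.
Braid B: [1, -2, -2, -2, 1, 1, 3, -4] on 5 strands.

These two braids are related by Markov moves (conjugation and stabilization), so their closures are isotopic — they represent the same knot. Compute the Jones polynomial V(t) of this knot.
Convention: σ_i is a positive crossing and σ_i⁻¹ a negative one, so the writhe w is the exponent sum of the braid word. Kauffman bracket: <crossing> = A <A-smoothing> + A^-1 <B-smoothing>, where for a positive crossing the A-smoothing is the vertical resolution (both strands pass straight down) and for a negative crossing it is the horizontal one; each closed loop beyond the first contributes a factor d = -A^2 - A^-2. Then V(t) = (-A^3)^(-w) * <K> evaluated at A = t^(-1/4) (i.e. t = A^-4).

Markov-equivalent braids have isotopic closures, hence identical knot invariants. Strip the Markov moves from each word to reach a common short braid β, then compute V(t) once on β.
Braid A: s2^-1 s2^-1 s2 s1 s2^-1 s2^-1 s2^-1 s1 s1 s2^-1 s2 s2 on 3 strands reduces by inverse Markov moves (closure unchanged at each step):
  Deconjugate: the word is γ·β·γ⁻¹ with γ = s2^-1 (prefix) and γ⁻¹ = s2 (suffix); strip both.
  Deconjugate: the word is γ·β·γ⁻¹ with γ = s2^-1 s2 (prefix) and γ⁻¹ = s2^-1 s2 (suffix); strip both.
Reduced to β = s1 s2^-1 s2^-1 s2^-1 s1 s1 on 3 strands, 6 crossings.
Braid B: s1 s2^-1 s2^-1 s2^-1 s1 s1 s3 s4^-1 on 5 strands reduces by inverse Markov moves (closure unchanged at each step):
  Destabilize: the word has the form β·s4^-1 where s4^-1 occurs only as the final letter (β ∈ B_4); drop it and the last strand → 4 strands.
  Destabilize: the word has the form β·s3 where s3 occurs only as the final letter (β ∈ B_3); drop it and the last strand → 3 strands.
Reduced to β = s1 s2^-1 s2^-1 s2^-1 s1 s1 on 3 strands, 6 crossings.
Both give the same β = s1 s2^-1 s2^-1 s2^-1 s1 s1 on 3 strands, so one state sum suffices:
Braid: s1 s2^-1 s2^-1 s2^-1 s1 s1 on 3 strands, 6 crossings.
Writhe w = (#positive) - (#negative) = 3 - 3 = 0.
Computing the Kauffman bracket via state sum. There are 2^6 = 64 states.
Smooth each crossing (0=||, 1=⌣⌢); contribution A^(Σ sign_k(1-2s_k)) * d^(L-1).
Tabulate the states by total A-exponent and number of loops L (A-exp: L × count):
  A^6: L=4 ×1
  A^4: L=3 ×6
  A^2: L=2 ×12, L=4 ×3
  A^0: L=1 ×9, L=3 ×10, L=5 ×1
  A^-2: L=2 ×12, L=4 ×3
  A^-4: L=3 ×6
  A^-6: L=4 ×1
Each group contributes A^e * Σ count * d^(L-1):
Powers of d = -A^2 - A^-2: d^2 = A^4 + 2 + A^-4; d^3 = -A^6 - 3*A^2 - 3*A^-2 - A^-6; d^4 = A^8 + 4*A^4 + 6 + 4*A^-4 + A^-8.
  A^6 * (d^3) = -A^12 - 3*A^8 - 3*A^4 - 1
  A^4 * (6*d^2) = 6*A^8 + 12*A^4 + 6
  A^2 * (12*d + 3*d^3) = -3*A^8 - 21*A^4 - 21 - 3*A^-4
  A^0 * (9 + 10*d^2 + d^4) = A^8 + 14*A^4 + 35 + 14*A^-4 + A^-8
  A^-2 * (12*d + 3*d^3) = -3*A^4 - 21 - 21*A^-4 - 3*A^-8
  A^-4 * (6*d^2) = 6 + 12*A^-4 + 6*A^-8
  A^-6 * (d^3) = -1 - 3*A^-4 - 3*A^-8 - A^-12
Summing the groups: <K> = -A^12 + A^8 - A^4 + 3 - A^-4 + A^-8 - A^-12
Normalise by the writhe: (-A^3)^(-w) = (-A^3)^(0) = 1, so f(A) = 1 * <K> = -A^12 + A^8 - A^4 + 3 - A^-4 + A^-8 - A^-12.
Substitute A = t^(-1/4), i.e. A^e → t^(-e/4): V(t) = -t^3 + t^2 - t + 3 - t^-1 + t^-2 - t^-3

Answer: -t^3 + t^2 - t + 3 - t^-1 + t^-2 - t^-3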